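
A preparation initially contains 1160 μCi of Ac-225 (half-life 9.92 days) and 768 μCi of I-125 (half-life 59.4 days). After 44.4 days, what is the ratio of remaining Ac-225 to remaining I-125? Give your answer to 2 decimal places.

0.11

Ac-225: 1160 × (1/2)^(44.4/9.92) = 1160 × (1/2)^4.4758 ≈ 52.132 μCi.
I-125: 768 × (1/2)^(44.4/59.4) = 768 × (1/2)^0.74747 ≈ 457.46 μCi.
Ratio ≈ 52.132 / 457.46 ≈ 0.11396.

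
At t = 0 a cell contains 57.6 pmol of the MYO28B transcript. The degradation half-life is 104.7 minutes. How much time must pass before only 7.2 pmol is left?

314.1 minutes

7.2/57.6 = 1/8, so 3 half-lives have elapsed.
t = 3 × 104.7 = 314.1 minutes.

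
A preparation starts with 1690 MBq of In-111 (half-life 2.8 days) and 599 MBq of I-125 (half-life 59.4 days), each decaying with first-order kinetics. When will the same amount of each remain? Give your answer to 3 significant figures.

4.40 days

Set 1690·(1/2)^(t/2.8) = 599·(1/2)^(t/59.4).
Taking log₂: log₂(1690/599) = t·(1/2.8 − 1/59.4).
log₂(2.8214) = 1.4964; 1/2.8 − 1/59.4 = 0.34031.
t = 1.4964 / 0.34031 ≈ 4.3972 days.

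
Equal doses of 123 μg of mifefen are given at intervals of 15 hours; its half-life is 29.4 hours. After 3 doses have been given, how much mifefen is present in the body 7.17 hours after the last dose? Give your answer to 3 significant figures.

The 3 doses were given 37.17, 22.17, 7.17 hours ago.
Total = 123·(1/2)^(37.17/29.4) + 123·(1/2)^(22.17/29.4) + 123·(1/2)^(7.17/29.4)
      = 51.206 + 72.93 + 103.87 ≈ 228.01 μg.

228 μg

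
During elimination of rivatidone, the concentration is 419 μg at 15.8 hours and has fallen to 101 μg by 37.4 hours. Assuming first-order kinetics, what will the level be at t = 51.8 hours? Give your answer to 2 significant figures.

Over Δt = 37.4 − 15.8 = 21.6 hours, the level fell by a factor of 419/101 ≈ 4.1485.
n = log₂(4.1485) ≈ 2.0526 half-lives, so t½ = 21.6/2.0526 ≈ 10.523 hours.
From t = 37.4 to t = 51.8: 101 × (1/2)^((51.8−37.4)/10.523) ≈ 39.119 μg.

39 μg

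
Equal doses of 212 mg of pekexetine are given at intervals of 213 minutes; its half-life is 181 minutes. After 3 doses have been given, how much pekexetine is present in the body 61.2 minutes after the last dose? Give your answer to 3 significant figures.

The 3 doses were given 487.2, 274.2, 61.2 minutes ago.
Total = 212·(1/2)^(487.2/181) + 212·(1/2)^(274.2/181) + 212·(1/2)^(61.2/181)
      = 32.813 + 74.182 + 167.71 ≈ 274.7 mg.

275 mg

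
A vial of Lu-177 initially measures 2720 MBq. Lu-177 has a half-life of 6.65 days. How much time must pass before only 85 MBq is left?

33.25 days

85/2720 = 1/32, so 5 half-lives have elapsed.
t = 5 × 6.65 = 33.25 days.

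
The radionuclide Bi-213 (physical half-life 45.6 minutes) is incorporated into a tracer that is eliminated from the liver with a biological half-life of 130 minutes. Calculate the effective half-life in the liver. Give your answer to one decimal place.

1/t_eff = 1/t_phys + 1/t_biol = 1/45.6 + 1/130 = 0.029622 per minute.
t_eff = 45.6 × 130 / (45.6 + 130) ≈ 33.759 minutes.

33.8 minutes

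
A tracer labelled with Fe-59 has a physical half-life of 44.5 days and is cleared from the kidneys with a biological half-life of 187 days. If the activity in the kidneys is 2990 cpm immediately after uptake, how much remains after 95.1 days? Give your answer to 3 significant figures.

478 cpm

1/t_eff = 1/t_phys + 1/t_biol = 1/44.5 + 1/187 = 0.02782 per day.
t_eff = 44.5 × 187 / (44.5 + 187) ≈ 35.946 days.
Remaining = 2990 × (1/2)^(95.1/35.946) = 2990 × (1/2)^2.6456 ≈ 477.81 cpm.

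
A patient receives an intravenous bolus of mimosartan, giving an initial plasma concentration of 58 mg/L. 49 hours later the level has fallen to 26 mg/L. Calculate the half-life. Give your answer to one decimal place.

A/A₀ = 26/58 ≈ 0.44828.
n = log₂(2.2308) ≈ 1.1575 half-lives elapsed in 49 hours.
t½ = 49/1.1575 ≈ 42.331 hours.

42.3 hours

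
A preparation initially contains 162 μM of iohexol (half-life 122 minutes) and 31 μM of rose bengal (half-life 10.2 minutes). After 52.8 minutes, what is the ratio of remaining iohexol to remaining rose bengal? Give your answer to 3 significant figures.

140

iohexol: 162 × (1/2)^(52.8/122) = 162 × (1/2)^0.43279 ≈ 120.01 μM.
rose bengal: 31 × (1/2)^(52.8/10.2) = 31 × (1/2)^5.1765 ≈ 0.85721 μM.
Ratio ≈ 120.01 / 0.85721 ≈ 140.01.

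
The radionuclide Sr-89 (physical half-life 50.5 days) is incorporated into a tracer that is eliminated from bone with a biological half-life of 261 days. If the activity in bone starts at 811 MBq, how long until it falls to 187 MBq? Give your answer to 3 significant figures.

1/t_eff = 1/t_phys + 1/t_biol = 1/50.5 + 1/261 = 0.023633 per day.
t_eff = 50.5 × 261 / (50.5 + 261) ≈ 42.313 days.
n = log₂(811/187) ≈ 2.1167; t = 2.1167 × 42.313 ≈ 89.562 days.

89.6 days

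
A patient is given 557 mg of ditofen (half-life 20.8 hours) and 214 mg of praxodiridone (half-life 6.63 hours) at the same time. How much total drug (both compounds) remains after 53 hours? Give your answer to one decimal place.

96.1 mg

ditofen: 557 × (1/2)^(53/20.8) = 557 × (1/2)^2.5481 ≈ 95.237 mg.
praxodiridone: 214 × (1/2)^(53/6.63) = 214 × (1/2)^7.994 ≈ 0.83944 mg.
Total = 95.237 + 0.83944 ≈ 96.077 mg.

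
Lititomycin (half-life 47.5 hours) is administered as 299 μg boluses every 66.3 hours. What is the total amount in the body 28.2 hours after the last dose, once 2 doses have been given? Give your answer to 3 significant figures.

273 μg

The 2 doses were given 94.5, 28.2 hours ago.
Total = 299·(1/2)^(94.5/47.5) + 299·(1/2)^(28.2/47.5)
      = 75.297 + 198.13 ≈ 273.43 μg.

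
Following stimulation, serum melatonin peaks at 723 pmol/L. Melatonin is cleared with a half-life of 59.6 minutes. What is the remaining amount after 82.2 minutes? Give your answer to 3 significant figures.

278 pmol/L

Number of half-lives: n = 82.2/59.6 ≈ 1.3792.
Remaining = 723 × (1/2)^1.3792 = 723 × 0.38443 ≈ 277.95 pmol/L.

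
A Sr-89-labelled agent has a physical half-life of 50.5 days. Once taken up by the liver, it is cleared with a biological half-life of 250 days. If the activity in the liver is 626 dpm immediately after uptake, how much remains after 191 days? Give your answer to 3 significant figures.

1/t_eff = 1/t_phys + 1/t_biol = 1/50.5 + 1/250 = 0.023802 per day.
t_eff = 50.5 × 250 / (50.5 + 250) ≈ 42.013 days.
Remaining = 626 × (1/2)^(191/42.013) = 626 × (1/2)^4.5462 ≈ 26.794 dpm.

26.8 dpm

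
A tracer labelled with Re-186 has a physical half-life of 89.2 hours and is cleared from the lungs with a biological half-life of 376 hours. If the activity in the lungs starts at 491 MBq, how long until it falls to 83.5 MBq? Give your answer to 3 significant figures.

1/t_eff = 1/t_phys + 1/t_biol = 1/89.2 + 1/376 = 0.01387 per hour.
t_eff = 89.2 × 376 / (89.2 + 376) ≈ 72.096 hours.
n = log₂(491/83.5) ≈ 2.5559; t = 2.5559 × 72.096 ≈ 184.27 hours.

184 hours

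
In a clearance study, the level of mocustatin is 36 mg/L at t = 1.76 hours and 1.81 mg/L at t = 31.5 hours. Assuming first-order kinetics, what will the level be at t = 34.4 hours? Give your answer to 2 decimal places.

1.35 mg/L

Over Δt = 31.5 − 1.76 = 29.74 hours, the level fell by a factor of 36/1.81 ≈ 19.89.
n = log₂(19.89) ≈ 4.3139 half-lives, so t½ = 29.74/4.3139 ≈ 6.8939 hours.
From t = 31.5 to t = 34.4: 1.81 × (1/2)^((34.4−31.5)/6.8939) ≈ 1.3522 mg/L.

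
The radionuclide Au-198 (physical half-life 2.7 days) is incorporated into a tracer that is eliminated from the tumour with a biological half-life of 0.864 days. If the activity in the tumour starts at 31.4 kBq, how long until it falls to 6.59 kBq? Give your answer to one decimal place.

1/t_eff = 1/t_phys + 1/t_biol = 1/2.7 + 1/0.864 = 1.5278 per day.
t_eff = 2.7 × 0.864 / (2.7 + 0.864) ≈ 0.65455 days.
n = log₂(31.4/6.59) ≈ 2.2524; t = 2.2524 × 0.65455 ≈ 1.4743 days.

1.5 days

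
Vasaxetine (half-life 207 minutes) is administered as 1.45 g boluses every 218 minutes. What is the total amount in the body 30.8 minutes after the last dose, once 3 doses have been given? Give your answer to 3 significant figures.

The 3 doses were given 466.8, 248.8, 30.8 minutes ago.
Total = 1.45·(1/2)^(466.8/207) + 1.45·(1/2)^(248.8/207) + 1.45·(1/2)^(30.8/207)
      = 0.30376 + 0.6303 + 1.3079 ≈ 2.242 g.

2.24 g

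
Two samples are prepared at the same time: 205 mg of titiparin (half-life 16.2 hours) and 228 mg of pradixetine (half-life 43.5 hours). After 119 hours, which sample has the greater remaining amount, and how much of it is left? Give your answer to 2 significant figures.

titiparin: 205 × (1/2)^7.3457 ≈ 1.2603 mg.
pradixetine: 228 × (1/2)^2.7356 ≈ 34.232 mg.
Pradixetine has more remaining, at ≈ 34.232 mg.

pradixetine, 34 mg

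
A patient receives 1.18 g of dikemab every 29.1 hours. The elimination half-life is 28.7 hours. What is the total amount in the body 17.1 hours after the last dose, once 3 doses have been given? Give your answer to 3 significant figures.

The 3 doses were given 75.3, 46.2, 17.1 hours ago.
Total = 1.18·(1/2)^(75.3/28.7) + 1.18·(1/2)^(46.2/28.7) + 1.18·(1/2)^(17.1/28.7)
      = 0.19146 + 0.38663 + 0.78077 ≈ 1.3589 g.

1.36 g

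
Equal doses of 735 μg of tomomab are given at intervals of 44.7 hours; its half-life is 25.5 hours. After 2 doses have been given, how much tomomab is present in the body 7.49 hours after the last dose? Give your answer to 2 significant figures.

The 2 doses were given 52.19, 7.49 hours ago.
Total = 735·(1/2)^(52.19/25.5) + 735·(1/2)^(7.49/25.5)
      = 177.9 + 599.61 ≈ 777.51 μg.

780 μg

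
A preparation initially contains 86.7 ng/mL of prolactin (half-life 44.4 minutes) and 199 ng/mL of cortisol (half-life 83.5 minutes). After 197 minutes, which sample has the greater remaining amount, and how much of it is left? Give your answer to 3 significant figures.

cortisol, 38.8 ng/mL

prolactin: 86.7 × (1/2)^4.4369 ≈ 4.0028 ng/mL.
cortisol: 199 × (1/2)^2.3593 ≈ 38.783 ng/mL.
Cortisol has more remaining, at ≈ 38.783 ng/mL.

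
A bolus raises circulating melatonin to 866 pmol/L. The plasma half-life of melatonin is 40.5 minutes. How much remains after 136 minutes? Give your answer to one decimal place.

Number of half-lives: n = 136/40.5 ≈ 3.358.
Remaining = 866 × (1/2)^3.358 = 866 × 0.097529 ≈ 84.46 pmol/L.

84.5 pmol/L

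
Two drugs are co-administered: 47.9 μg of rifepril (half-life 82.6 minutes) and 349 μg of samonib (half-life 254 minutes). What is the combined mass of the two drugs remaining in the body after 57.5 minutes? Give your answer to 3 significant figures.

328 μg

rifepril: 47.9 × (1/2)^(57.5/82.6) = 47.9 × (1/2)^0.69613 ≈ 29.565 μg.
samonib: 349 × (1/2)^(57.5/254) = 349 × (1/2)^0.22638 ≈ 298.32 μg.
Total = 29.565 + 298.32 ≈ 327.88 μg.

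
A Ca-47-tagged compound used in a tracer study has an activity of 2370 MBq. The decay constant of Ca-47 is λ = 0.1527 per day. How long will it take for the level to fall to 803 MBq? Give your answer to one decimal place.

7.1 days

t½ = ln 2 / λ = 0.69315 / 0.1527 ≈ 4.5393 days.
Fraction remaining = 803/2370 ≈ 0.33882.
n = log₂(2370/803) = ln(2.9514)/ln 2 ≈ 1.5614 half-lives.
t = n × t½ = 1.5614 × 4.5393 ≈ 7.0877 days.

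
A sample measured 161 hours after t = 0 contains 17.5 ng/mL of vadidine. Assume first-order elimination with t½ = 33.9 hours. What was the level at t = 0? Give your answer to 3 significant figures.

Number of half-lives elapsed: n = 161/33.9 ≈ 4.7493.
A₀ = A × 2^n = 17.5 × 2^4.7493 = 17.5 × 26.895 ≈ 470.66 ng/mL.

471 ng/mL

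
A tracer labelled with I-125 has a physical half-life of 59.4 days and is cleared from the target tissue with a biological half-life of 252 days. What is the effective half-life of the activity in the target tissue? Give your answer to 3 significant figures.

1/t_eff = 1/t_phys + 1/t_biol = 1/59.4 + 1/252 = 0.020803 per day.
t_eff = 59.4 × 252 / (59.4 + 252) ≈ 48.069 days.

48.1 days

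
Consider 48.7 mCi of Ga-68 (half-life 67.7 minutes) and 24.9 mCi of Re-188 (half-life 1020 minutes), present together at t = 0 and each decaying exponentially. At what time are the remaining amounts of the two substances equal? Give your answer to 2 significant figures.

Set 48.7·(1/2)^(t/67.7) = 24.9·(1/2)^(t/1020).
Taking log₂: log₂(48.7/24.9) = t·(1/67.7 − 1/1020).
log₂(1.9558) = 0.96778; 1/67.7 − 1/1020 = 0.013791.
t = 0.96778 / 0.013791 ≈ 70.176 minutes.

70 minutes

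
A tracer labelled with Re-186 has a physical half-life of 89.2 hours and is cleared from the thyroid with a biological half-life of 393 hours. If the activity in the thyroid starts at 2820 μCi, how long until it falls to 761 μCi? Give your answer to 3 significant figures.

1/t_eff = 1/t_phys + 1/t_biol = 1/89.2 + 1/393 = 0.013755 per hour.
t_eff = 89.2 × 393 / (89.2 + 393) ≈ 72.699 hours.
n = log₂(2820/761) ≈ 1.8897; t = 1.8897 × 72.699 ≈ 137.38 hours.

137 hours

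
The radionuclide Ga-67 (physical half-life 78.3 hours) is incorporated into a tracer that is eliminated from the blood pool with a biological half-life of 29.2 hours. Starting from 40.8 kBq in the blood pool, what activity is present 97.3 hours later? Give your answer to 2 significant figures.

1/t_eff = 1/t_phys + 1/t_biol = 1/78.3 + 1/29.2 = 0.047018 per hour.
t_eff = 78.3 × 29.2 / (78.3 + 29.2) ≈ 21.268 hours.
Remaining = 40.8 × (1/2)^(97.3/21.268) = 40.8 × (1/2)^4.5748 ≈ 1.712 kBq.

1.7 kBq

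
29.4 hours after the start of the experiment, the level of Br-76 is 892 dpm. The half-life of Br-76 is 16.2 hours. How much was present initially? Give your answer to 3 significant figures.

Number of half-lives elapsed: n = 29.4/16.2 ≈ 1.8148.
A₀ = A × 2^n = 892 × 2^1.8148 = 892 × 3.5181 ≈ 3138.2 dpm.

3140 dpm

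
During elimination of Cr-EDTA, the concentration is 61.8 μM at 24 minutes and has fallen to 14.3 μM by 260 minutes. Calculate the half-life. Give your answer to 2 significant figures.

110 minutes

Over Δt = 260 − 24 = 236 minutes, the level fell by a factor of 61.8/14.3 ≈ 4.3217.
n = log₂(4.3217) ≈ 2.1116 half-lives, so t½ = 236/2.1116 ≈ 111.76 minutes.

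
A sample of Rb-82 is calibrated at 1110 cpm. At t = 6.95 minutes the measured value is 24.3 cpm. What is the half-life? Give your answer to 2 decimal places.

A/A₀ = 24.3/1110 ≈ 0.021892.
n = log₂(45.679) ≈ 5.5135 half-lives elapsed in 6.95 minutes.
t½ = 6.95/5.5135 ≈ 1.2606 minutes.

1.26 minutes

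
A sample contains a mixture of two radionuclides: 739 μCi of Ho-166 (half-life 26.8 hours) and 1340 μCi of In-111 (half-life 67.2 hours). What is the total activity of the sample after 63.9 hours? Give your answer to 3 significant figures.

835 μCi

Ho-166: 739 × (1/2)^(63.9/26.8) = 739 × (1/2)^2.3843 ≈ 141.54 μCi.
In-111: 1340 × (1/2)^(63.9/67.2) = 1340 × (1/2)^0.95089 ≈ 693.2 μCi.
Total = 141.54 + 693.2 ≈ 834.74 μCi.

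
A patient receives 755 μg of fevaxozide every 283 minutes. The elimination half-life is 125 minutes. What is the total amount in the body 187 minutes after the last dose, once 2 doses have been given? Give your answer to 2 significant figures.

320 μg

The 2 doses were given 470, 187 minutes ago.
Total = 755·(1/2)^(470/125) + 755·(1/2)^(187/125)
      = 55.728 + 267.67 ≈ 323.4 μg.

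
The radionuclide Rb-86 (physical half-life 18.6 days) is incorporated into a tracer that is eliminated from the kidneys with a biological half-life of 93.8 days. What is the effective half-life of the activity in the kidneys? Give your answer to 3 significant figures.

15.5 days

1/t_eff = 1/t_phys + 1/t_biol = 1/18.6 + 1/93.8 = 0.064424 per day.
t_eff = 18.6 × 93.8 / (18.6 + 93.8) ≈ 15.522 days.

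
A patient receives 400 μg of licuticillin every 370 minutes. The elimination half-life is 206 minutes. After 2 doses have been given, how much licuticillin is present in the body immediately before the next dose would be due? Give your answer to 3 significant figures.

148 μg

The 2 doses were given 740, 370 minutes ago.
Total = 400·(1/2)^(740/206) + 400·(1/2)^(370/206)
      = 33.166 + 115.18 ≈ 148.35 μg.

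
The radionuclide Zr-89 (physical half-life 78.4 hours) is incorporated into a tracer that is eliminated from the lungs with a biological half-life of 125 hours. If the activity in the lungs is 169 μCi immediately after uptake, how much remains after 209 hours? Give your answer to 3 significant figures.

8.36 μCi

1/t_eff = 1/t_phys + 1/t_biol = 1/78.4 + 1/125 = 0.020755 per hour.
t_eff = 78.4 × 125 / (78.4 + 125) ≈ 48.181 hours.
Remaining = 169 × (1/2)^(209/48.181) = 169 × (1/2)^4.3378 ≈ 8.3575 μCi.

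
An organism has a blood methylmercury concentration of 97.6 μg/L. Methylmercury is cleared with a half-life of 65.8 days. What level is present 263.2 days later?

6.1 μg/L

Elapsed time is 4 half-lives (263.2/65.8).
Each half-life halves the amount: 97.6 × (1/2)^4 = 97.6/16 = 6.1 μg/L.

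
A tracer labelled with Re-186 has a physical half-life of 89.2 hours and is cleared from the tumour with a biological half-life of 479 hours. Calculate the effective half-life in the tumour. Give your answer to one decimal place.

1/t_eff = 1/t_phys + 1/t_biol = 1/89.2 + 1/479 = 0.013298 per hour.
t_eff = 89.2 × 479 / (89.2 + 479) ≈ 75.197 hours.

75.2 hours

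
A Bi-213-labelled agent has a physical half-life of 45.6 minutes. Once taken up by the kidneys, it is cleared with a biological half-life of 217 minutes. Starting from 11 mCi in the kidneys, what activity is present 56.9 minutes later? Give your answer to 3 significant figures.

1/t_eff = 1/t_phys + 1/t_biol = 1/45.6 + 1/217 = 0.026538 per minute.
t_eff = 45.6 × 217 / (45.6 + 217) ≈ 37.682 minutes.
Remaining = 11 × (1/2)^(56.9/37.682) = 11 × (1/2)^1.51 ≈ 3.8622 mCi.

3.86 mCi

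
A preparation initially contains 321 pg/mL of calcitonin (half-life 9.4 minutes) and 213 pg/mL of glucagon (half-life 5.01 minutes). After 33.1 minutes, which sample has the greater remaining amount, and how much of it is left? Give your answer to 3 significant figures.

calcitonin: 321 × (1/2)^3.5213 ≈ 27.957 pg/mL.
glucagon: 213 × (1/2)^6.6068 ≈ 2.1854 pg/mL.
Calcitonin has more remaining, at ≈ 27.957 pg/mL.

calcitonin, 28.0 pg/mL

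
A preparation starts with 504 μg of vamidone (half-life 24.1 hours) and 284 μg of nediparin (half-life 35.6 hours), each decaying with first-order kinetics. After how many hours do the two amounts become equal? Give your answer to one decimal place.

Set 504·(1/2)^(t/24.1) = 284·(1/2)^(t/35.6).
Taking log₂: log₂(504/284) = t·(1/24.1 − 1/35.6).
log₂(1.7746) = 0.82753; 1/24.1 − 1/35.6 = 0.013404.
t = 0.82753 / 0.013404 ≈ 61.738 hours.

61.7 hours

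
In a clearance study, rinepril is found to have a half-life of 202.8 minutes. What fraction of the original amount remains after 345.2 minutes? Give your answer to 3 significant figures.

n = 345.2/202.8 ≈ 1.7022 half-lives.
Fraction remaining = (1/2)^1.7022 ≈ 0.30732.

0.307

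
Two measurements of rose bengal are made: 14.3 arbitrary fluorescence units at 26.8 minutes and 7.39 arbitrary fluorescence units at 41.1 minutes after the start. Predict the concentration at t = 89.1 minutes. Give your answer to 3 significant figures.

0.806 arbitrary fluorescence units

Over Δt = 41.1 − 26.8 = 14.3 minutes, the level fell by a factor of 14.3/7.39 ≈ 1.935.
n = log₂(1.935) ≈ 0.95237 half-lives, so t½ = 14.3/0.95237 ≈ 15.015 minutes.
From t = 41.1 to t = 89.1: 7.39 × (1/2)^((89.1−41.1)/15.015) ≈ 0.80598 arbitrary fluorescence units.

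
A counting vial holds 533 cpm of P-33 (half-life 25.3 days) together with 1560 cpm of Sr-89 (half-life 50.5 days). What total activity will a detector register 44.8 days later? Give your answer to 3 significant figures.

P-33: 533 × (1/2)^(44.8/25.3) = 533 × (1/2)^1.7708 ≈ 156.2 cpm.
Sr-89: 1560 × (1/2)^(44.8/50.5) = 1560 × (1/2)^0.88713 ≈ 843.48 cpm.
Total = 156.2 + 843.48 ≈ 999.67 cpm.

1000 cpm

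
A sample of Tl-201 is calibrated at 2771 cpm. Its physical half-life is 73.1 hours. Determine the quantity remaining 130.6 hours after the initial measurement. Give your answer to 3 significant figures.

803 cpm

Number of half-lives: n = 130.6/73.1 ≈ 1.7866.
Remaining = 2771 × (1/2)^1.7866 = 2771 × 0.28986 ≈ 803.19 cpm.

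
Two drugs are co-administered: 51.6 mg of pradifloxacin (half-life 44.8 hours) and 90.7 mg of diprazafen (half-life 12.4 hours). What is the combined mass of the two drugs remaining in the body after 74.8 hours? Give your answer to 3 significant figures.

pradifloxacin: 51.6 × (1/2)^(74.8/44.8) = 51.6 × (1/2)^1.6696 ≈ 16.219 mg.
diprazafen: 90.7 × (1/2)^(74.8/12.4) = 90.7 × (1/2)^6.0323 ≈ 1.3859 mg.
Total = 16.219 + 1.3859 ≈ 17.605 mg.

17.6 mg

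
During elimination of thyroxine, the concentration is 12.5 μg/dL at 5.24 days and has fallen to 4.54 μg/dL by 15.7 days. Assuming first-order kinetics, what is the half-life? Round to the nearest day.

Over Δt = 15.7 − 5.24 = 10.46 days, the level fell by a factor of 12.5/4.54 ≈ 2.7533.
n = log₂(2.7533) ≈ 1.4612 half-lives, so t½ = 10.46/1.4612 ≈ 7.1587 days.

7 days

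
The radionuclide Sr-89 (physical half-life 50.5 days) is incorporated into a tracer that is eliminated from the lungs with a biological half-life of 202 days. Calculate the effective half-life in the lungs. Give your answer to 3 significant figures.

1/t_eff = 1/t_phys + 1/t_biol = 1/50.5 + 1/202 = 0.024752 per day.
t_eff = 50.5 × 202 / (50.5 + 202) ≈ 40.4 days.

40.4 days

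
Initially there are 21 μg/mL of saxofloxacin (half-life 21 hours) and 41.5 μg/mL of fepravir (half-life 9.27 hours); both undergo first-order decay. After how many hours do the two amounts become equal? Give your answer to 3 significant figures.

16.3 hours

Set 21·(1/2)^(t/21) = 41.5·(1/2)^(t/9.27).
Taking log₂: log₂(21/41.5) = t·(1/21 − 1/9.27).
log₂(0.50602) = -0.98272; 1/21 − 1/9.27 = -0.060256.
t = -0.98272 / -0.060256 ≈ 16.309 hours.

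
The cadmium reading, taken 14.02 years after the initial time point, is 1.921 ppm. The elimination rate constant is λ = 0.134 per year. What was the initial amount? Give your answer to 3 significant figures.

t½ = ln 2 / λ = 0.69315 / 0.134 ≈ 5.1727 years.
Number of half-lives elapsed: n = 14.02/5.1727 ≈ 2.7104.
A₀ = A × 2^n = 1.921 × 2^2.7104 = 1.921 × 6.5449 ≈ 12.573 ppm.

12.6 ppm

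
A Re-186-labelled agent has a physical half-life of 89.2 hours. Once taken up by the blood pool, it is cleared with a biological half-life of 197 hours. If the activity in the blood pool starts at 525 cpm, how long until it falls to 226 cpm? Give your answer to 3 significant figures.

1/t_eff = 1/t_phys + 1/t_biol = 1/89.2 + 1/197 = 0.016287 per hour.
t_eff = 89.2 × 197 / (89.2 + 197) ≈ 61.399 hours.
n = log₂(525/226) ≈ 1.216; t = 1.216 × 61.399 ≈ 74.661 hours.

74.7 hours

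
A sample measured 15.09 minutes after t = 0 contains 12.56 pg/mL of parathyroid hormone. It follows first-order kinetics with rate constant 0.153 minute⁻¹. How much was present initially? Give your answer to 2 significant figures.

t½ = ln 2 / k = 0.69315 / 0.153 ≈ 4.5304 minutes.
Number of half-lives elapsed: n = 15.09/4.5304 ≈ 3.3309.
A₀ = A × 2^n = 12.56 × 2^3.3309 = 12.56 × 10.062 ≈ 126.38 pg/mL.

130 pg/mL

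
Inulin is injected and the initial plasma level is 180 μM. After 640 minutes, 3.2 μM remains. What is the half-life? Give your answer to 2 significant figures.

A/A₀ = 3.2/180 ≈ 0.017778.
n = log₂(56.25) ≈ 5.8138 half-lives elapsed in 640 minutes.
t½ = 640/5.8138 ≈ 110.08 minutes.

110 minutes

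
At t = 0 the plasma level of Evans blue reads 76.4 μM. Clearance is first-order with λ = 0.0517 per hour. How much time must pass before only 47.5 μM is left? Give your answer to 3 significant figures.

9.19 hours

t½ = ln 2 / λ = 0.69315 / 0.0517 ≈ 13.407 hours.
Fraction remaining = 47.5/76.4 ≈ 0.62173.
n = log₂(76.4/47.5) = ln(1.6084)/ln 2 ≈ 0.68565 half-lives.
t = n × t½ = 0.68565 × 13.407 ≈ 9.1925 hours.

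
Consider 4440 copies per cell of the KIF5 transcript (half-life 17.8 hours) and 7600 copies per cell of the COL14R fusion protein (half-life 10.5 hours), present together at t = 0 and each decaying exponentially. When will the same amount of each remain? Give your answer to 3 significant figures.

19.9 hours

Set 4440·(1/2)^(t/17.8) = 7600·(1/2)^(t/10.5).
Taking log₂: log₂(4440/7600) = t·(1/17.8 − 1/10.5).
log₂(0.58421) = -0.77544; 1/17.8 − 1/10.5 = -0.039058.
t = -0.77544 / -0.039058 ≈ 19.853 hours.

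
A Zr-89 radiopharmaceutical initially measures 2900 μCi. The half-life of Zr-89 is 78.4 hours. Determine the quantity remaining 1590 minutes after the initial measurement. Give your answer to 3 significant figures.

2290 μCi

Convert the elapsed time: 1590 minutes = 26.5 hours.
Number of half-lives: n = 26.5/78.4 ≈ 0.33801.
Remaining = 2900 × (1/2)^0.33801 = 2900 × 0.79113 ≈ 2294.3 μCi.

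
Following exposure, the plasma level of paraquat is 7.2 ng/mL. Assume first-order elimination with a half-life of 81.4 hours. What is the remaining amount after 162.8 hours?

1.8 ng/mL

Elapsed time is 2 half-lives (162.8/81.4).
Each half-life halves the amount: 7.2 × (1/2)^2 = 7.2/4 = 1.8 ng/mL.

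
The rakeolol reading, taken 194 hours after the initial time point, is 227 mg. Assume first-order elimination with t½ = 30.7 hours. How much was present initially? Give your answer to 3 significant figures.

18100 mg

Number of half-lives elapsed: n = 194/30.7 ≈ 6.3192.
A₀ = A × 2^n = 227 × 2^6.3192 = 227 × 79.85 ≈ 18126 mg.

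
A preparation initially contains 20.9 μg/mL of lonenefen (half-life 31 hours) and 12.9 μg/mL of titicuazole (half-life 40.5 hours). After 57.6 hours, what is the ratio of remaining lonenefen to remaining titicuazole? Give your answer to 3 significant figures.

1.20

lonenefen: 20.9 × (1/2)^(57.6/31) = 20.9 × (1/2)^1.8581 ≈ 5.7652 μg/mL.
titicuazole: 12.9 × (1/2)^(57.6/40.5) = 12.9 × (1/2)^1.4222 ≈ 4.8135 μg/mL.
Ratio ≈ 5.7652 / 4.8135 ≈ 1.1977.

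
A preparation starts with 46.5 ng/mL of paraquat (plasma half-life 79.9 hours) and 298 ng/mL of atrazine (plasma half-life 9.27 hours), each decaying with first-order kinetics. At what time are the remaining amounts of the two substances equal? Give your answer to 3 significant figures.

Set 46.5·(1/2)^(t/79.9) = 298·(1/2)^(t/9.27).
Taking log₂: log₂(46.5/298) = t·(1/79.9 − 1/9.27).
log₂(0.15604) = -2.68; 1/79.9 − 1/9.27 = -0.095359.
t = -2.68 / -0.095359 ≈ 28.104 hours.

28.1 hours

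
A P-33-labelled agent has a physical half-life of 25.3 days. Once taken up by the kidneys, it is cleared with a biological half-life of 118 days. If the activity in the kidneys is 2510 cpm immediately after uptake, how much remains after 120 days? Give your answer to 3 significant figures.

46.3 cpm

1/t_eff = 1/t_phys + 1/t_biol = 1/25.3 + 1/118 = 0.048 per day.
t_eff = 25.3 × 118 / (25.3 + 118) ≈ 20.833 days.
Remaining = 2510 × (1/2)^(120/20.833) = 2510 × (1/2)^5.76 ≈ 46.316 cpm.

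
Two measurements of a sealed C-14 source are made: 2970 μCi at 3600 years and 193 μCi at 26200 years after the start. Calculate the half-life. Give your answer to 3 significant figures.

5730 years

Over Δt = 26200 − 3600 = 22600 years, the level fell by a factor of 2970/193 ≈ 15.389.
n = log₂(15.389) ≈ 3.9438 half-lives, so t½ = 22600/3.9438 ≈ 5730.5 years.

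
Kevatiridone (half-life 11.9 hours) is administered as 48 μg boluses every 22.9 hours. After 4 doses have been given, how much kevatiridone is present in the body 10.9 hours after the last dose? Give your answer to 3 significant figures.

The 4 doses were given 79.6, 56.7, 33.8, 10.9 hours ago.
Total = 48·(1/2)^(79.6/11.9) + 48·(1/2)^(56.7/11.9) + 48·(1/2)^(33.8/11.9) + 48·(1/2)^(10.9/11.9)
      = 0.46519 + 1.7657 + 6.7022 + 25.439 ≈ 34.373 μg.

34.4 μg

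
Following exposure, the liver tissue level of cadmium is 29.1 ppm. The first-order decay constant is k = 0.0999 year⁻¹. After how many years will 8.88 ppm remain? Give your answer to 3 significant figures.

11.9 years

t½ = ln 2 / k = 0.69315 / 0.0999 ≈ 6.9384 years.
Fraction remaining = 8.88/29.1 ≈ 0.30515.
n = log₂(29.1/8.88) = ln(3.277)/ln 2 ≈ 1.7124 half-lives.
t = n × t½ = 1.7124 × 6.9384 ≈ 11.881 years.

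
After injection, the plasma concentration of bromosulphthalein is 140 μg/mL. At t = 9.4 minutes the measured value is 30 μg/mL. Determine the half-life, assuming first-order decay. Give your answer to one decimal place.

4.2 minutes

A/A₀ = 30/140 ≈ 0.21429.
n = log₂(4.6667) ≈ 2.2224 half-lives elapsed in 9.4 minutes.
t½ = 9.4/2.2224 ≈ 4.2297 minutes.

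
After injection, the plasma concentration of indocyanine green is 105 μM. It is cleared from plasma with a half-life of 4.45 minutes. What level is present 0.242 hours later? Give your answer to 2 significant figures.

Convert the elapsed time: 0.242 hours = 14.52 minutes.
Number of half-lives: n = 14.52/4.45 ≈ 3.2629.
Remaining = 105 × (1/2)^3.2629 = 105 × 0.10417 ≈ 10.938 μM.

11 μM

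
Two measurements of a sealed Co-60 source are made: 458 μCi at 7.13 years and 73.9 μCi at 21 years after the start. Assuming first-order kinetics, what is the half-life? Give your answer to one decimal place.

Over Δt = 21 − 7.13 = 13.87 years, the level fell by a factor of 458/73.9 ≈ 6.1976.
n = log₂(6.1976) ≈ 2.6317 half-lives, so t½ = 13.87/2.6317 ≈ 5.2704 years.

5.3 years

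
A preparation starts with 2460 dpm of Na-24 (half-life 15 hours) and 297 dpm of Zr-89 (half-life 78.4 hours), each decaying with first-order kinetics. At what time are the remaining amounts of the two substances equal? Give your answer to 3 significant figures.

56.6 hours

Set 2460·(1/2)^(t/15) = 297·(1/2)^(t/78.4).
Taking log₂: log₂(2460/297) = t·(1/15 − 1/78.4).
log₂(8.2828) = 3.0501; 1/15 − 1/78.4 = 0.053912.
t = 3.0501 / 0.053912 ≈ 56.576 hours.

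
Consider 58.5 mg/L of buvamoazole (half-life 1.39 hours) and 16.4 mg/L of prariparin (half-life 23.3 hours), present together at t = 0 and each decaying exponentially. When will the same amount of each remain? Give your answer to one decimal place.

2.7 hours

Set 58.5·(1/2)^(t/1.39) = 16.4·(1/2)^(t/23.3).
Taking log₂: log₂(58.5/16.4) = t·(1/1.39 − 1/23.3).
log₂(3.5671) = 1.8347; 1/1.39 − 1/23.3 = 0.67651.
t = 1.8347 / 0.67651 ≈ 2.7121 hours.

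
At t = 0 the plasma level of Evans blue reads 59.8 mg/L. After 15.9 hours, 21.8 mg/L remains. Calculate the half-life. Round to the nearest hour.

11 hours

A/A₀ = 21.8/59.8 ≈ 0.36455.
n = log₂(2.7431) ≈ 1.4558 half-lives elapsed in 15.9 hours.
t½ = 15.9/1.4558 ≈ 10.922 hours.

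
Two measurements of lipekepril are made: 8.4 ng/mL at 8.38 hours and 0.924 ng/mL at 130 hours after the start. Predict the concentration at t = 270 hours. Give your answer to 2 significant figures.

Over Δt = 130 − 8.38 = 121.62 hours, the level fell by a factor of 8.4/0.924 ≈ 9.0909.
n = log₂(9.0909) ≈ 3.1844 half-lives, so t½ = 121.62/3.1844 ≈ 38.192 hours.
From t = 130 to t = 270: 0.924 × (1/2)^((270−130)/38.192) ≈ 0.07281 ng/mL.

0.073 ng/mL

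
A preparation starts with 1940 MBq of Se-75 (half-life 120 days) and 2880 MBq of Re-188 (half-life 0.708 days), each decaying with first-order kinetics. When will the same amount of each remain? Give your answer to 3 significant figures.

0.406 days

Set 1940·(1/2)^(t/120) = 2880·(1/2)^(t/0.708).
Taking log₂: log₂(1940/2880) = t·(1/120 − 1/0.708).
log₂(0.67361) = -0.57001; 1/120 − 1/0.708 = -1.4041.
t = -0.57001 / -1.4041 ≈ 0.40596 days.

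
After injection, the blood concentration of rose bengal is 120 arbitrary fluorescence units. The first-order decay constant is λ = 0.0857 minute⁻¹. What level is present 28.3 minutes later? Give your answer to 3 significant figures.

t½ = ln 2 / λ = 0.69315 / 0.0857 ≈ 8.0881 minutes.
Number of half-lives: n = 28.3/8.0881 ≈ 3.499.
Remaining = 120 × (1/2)^3.499 = 120 × 0.088451 ≈ 10.614 arbitrary fluorescence units.

10.6 arbitrary fluorescence units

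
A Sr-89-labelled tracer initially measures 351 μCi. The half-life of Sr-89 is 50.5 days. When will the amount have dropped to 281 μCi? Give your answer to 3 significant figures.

16.2 days

Fraction remaining = 281/351 ≈ 0.80057.
n = log₂(351/281) = ln(1.2491)/ln 2 ≈ 0.3209 half-lives.
t = n × t½ = 0.3209 × 50.5 ≈ 16.205 days.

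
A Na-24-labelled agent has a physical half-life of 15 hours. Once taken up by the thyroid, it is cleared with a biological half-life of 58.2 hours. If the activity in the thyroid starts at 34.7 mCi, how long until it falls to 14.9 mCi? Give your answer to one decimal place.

14.5 hours

1/t_eff = 1/t_phys + 1/t_biol = 1/15 + 1/58.2 = 0.083849 per hour.
t_eff = 15 × 58.2 / (15 + 58.2) ≈ 11.926 hours.
n = log₂(34.7/14.9) ≈ 1.2196; t = 1.2196 × 11.926 ≈ 14.546 hours.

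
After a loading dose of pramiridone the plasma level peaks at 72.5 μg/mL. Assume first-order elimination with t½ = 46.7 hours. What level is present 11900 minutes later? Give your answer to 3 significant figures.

3.82 μg/mL

Convert the elapsed time: 11900 minutes = 198.333 hours.
Number of half-lives: n = 198.333/46.7 ≈ 4.247.
Remaining = 72.5 × (1/2)^4.247 = 72.5 × 0.052667 ≈ 3.8183 μg/mL.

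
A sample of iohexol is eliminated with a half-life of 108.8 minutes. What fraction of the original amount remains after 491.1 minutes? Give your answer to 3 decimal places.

0.044

n = 491.1/108.8 ≈ 4.5138 half-lives.
Fraction remaining = (1/2)^4.5138 ≈ 0.043774.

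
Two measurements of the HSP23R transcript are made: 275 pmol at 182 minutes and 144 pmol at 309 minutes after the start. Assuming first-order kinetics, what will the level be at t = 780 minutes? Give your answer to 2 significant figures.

Over Δt = 309 − 182 = 127 minutes, the level fell by a factor of 275/144 ≈ 1.9097.
n = log₂(1.9097) ≈ 0.93336 half-lives, so t½ = 127/0.93336 ≈ 136.07 minutes.
From t = 309 to t = 780: 144 × (1/2)^((780−309)/136.07) ≈ 13.072 pmol.

13 pmol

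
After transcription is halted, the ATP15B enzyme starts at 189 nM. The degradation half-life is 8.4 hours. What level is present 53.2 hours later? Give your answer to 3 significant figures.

2.34 nM

Number of half-lives: n = 53.2/8.4 ≈ 6.3333.
Remaining = 189 × (1/2)^6.3333 = 189 × 0.012402 ≈ 2.3439 nM.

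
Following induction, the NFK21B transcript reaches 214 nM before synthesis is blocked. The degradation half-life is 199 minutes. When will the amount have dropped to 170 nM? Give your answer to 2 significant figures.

Fraction remaining = 170/214 ≈ 0.79439.
n = log₂(214/170) = ln(1.2588)/ln 2 ≈ 0.33208 half-lives.
t = n × t½ = 0.33208 × 199 ≈ 66.083 minutes.

66 minutes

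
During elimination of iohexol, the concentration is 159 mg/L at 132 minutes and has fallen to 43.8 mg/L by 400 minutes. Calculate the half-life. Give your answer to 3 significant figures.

Over Δt = 400 − 132 = 268 minutes, the level fell by a factor of 159/43.8 ≈ 3.6301.
n = log₂(3.6301) ≈ 1.86 half-lives, so t½ = 268/1.86 ≈ 144.08 minutes.

144 minutes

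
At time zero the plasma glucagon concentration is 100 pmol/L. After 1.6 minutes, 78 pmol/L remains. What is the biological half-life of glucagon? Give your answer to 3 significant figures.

A/A₀ = 78/100 ≈ 0.78.
n = log₂(1.2821) ≈ 0.35845 half-lives elapsed in 1.6 minutes.
t½ = 1.6/0.35845 ≈ 4.4636 minutes.

4.46 minutes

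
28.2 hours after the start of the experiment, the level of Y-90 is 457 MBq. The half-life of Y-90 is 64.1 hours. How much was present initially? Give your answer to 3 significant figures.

Number of half-lives elapsed: n = 28.2/64.1 ≈ 0.43994.
A₀ = A × 2^n = 457 × 2^0.43994 = 457 × 1.3565 ≈ 619.94 MBq.

620 MBq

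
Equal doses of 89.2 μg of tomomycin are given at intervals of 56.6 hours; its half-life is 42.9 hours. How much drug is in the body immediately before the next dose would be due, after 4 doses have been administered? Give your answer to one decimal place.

The 4 doses were given 226.4, 169.8, 113.2, 56.6 hours ago.
Total = 89.2·(1/2)^(226.4/42.9) + 89.2·(1/2)^(169.8/42.9) + 89.2·(1/2)^(113.2/42.9) + 89.2·(1/2)^(56.6/42.9)
      = 2.2999 + 5.7395 + 14.323 + 35.744 ≈ 58.106 μg.

58.1 μg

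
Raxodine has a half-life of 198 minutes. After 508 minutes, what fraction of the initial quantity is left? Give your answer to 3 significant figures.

0.169

n = 508/198 ≈ 2.5657 half-lives.
Fraction remaining = (1/2)^2.5657 ≈ 0.16891.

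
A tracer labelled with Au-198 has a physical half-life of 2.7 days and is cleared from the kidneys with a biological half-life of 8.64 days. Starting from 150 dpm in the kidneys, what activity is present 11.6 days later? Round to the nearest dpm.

1/t_eff = 1/t_phys + 1/t_biol = 1/2.7 + 1/8.64 = 0.48611 per day.
t_eff = 2.7 × 8.64 / (2.7 + 8.64) ≈ 2.0571 days.
Remaining = 150 × (1/2)^(11.6/2.0571) = 150 × (1/2)^5.6389 ≈ 3.0103 dpm.

3 dpm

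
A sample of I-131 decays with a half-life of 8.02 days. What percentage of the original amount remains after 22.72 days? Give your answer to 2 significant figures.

n = 22.72/8.02 ≈ 2.8329 half-lives.
Fraction remaining = (1/2)^2.8329 ≈ 0.14035, i.e. 14.035%.

14%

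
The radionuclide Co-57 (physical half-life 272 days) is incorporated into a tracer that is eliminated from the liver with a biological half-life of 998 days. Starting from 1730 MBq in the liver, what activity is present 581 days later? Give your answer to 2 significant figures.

260 MBq

1/t_eff = 1/t_phys + 1/t_biol = 1/272 + 1/998 = 0.0046785 per day.
t_eff = 272 × 998 / (272 + 998) ≈ 213.74 days.
Remaining = 1730 × (1/2)^(581/213.74) = 1730 × (1/2)^2.7182 ≈ 262.9 MBq.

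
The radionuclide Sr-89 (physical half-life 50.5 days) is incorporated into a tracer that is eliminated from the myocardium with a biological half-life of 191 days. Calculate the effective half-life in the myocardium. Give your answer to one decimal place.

39.9 days

1/t_eff = 1/t_phys + 1/t_biol = 1/50.5 + 1/191 = 0.025038 per day.
t_eff = 50.5 × 191 / (50.5 + 191) ≈ 39.94 days.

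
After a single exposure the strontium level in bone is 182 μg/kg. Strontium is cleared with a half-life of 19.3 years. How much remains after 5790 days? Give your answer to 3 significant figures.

103 μg/kg

Convert the elapsed time: 5790 days = 15.863 years.
Number of half-lives: n = 15.863/19.3 ≈ 0.82192.
Remaining = 182 × (1/2)^0.82192 = 182 × 0.56569 ≈ 102.96 μg/kg.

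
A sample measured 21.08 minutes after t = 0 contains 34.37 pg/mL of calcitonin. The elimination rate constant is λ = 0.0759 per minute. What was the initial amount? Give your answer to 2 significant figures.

170 pg/mL

t½ = ln 2 / λ = 0.69315 / 0.0759 ≈ 9.1324 minutes.
Number of half-lives elapsed: n = 21.08/9.1324 ≈ 2.3083.
A₀ = A × 2^n = 34.37 × 2^2.3083 = 34.37 × 4.9529 ≈ 170.23 pg/mL.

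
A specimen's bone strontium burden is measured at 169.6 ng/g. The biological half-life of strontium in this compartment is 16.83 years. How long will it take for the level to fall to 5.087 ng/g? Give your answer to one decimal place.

Fraction remaining = 5.087/169.6 ≈ 0.029994.
n = log₂(169.6/5.087) = ln(33.34)/ln 2 ≈ 5.0592 half-lives.
t = n × t½ = 5.0592 × 16.83 ≈ 85.146 years.

85.1 years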